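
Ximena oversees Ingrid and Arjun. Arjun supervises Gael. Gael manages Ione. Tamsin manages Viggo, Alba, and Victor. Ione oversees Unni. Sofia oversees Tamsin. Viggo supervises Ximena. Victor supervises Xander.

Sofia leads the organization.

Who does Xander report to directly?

Xander reports directly to Victor.

Victor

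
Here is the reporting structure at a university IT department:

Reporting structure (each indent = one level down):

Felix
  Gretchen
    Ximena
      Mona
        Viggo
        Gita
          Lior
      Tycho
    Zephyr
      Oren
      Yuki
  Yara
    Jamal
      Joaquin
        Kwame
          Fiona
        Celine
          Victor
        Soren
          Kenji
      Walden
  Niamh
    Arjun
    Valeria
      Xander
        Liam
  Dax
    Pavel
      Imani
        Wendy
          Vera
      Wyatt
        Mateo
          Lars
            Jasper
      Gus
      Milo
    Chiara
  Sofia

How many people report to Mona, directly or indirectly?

Mona directly manages Viggo, Gita. Viggo has no reports. Under Gita: Lior (1). So Mona's organization is 2 direct reports plus everyone under them: 1 + 2 = 3.

3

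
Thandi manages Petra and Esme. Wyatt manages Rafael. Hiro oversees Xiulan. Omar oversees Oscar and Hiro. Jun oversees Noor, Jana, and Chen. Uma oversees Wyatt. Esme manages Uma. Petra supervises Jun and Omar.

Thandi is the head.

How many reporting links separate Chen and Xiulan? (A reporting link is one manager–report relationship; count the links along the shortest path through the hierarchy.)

5

Chen is 2 levels below Petra, and Xiulan is 3 levels below Petra (their lowest common manager). The shortest path runs up from Chen to Petra and back down to Xiulan: 2 + 3 = 5 links.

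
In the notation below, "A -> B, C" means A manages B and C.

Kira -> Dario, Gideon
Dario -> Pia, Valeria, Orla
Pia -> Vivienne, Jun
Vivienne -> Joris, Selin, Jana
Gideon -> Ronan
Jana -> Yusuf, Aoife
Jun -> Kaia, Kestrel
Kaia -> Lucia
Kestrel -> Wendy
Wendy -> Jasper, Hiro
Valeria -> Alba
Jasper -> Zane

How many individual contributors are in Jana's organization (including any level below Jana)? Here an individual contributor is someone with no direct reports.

2

The people in Jana's organization with no one reporting to them are Aoife, Yusuf. That is 2.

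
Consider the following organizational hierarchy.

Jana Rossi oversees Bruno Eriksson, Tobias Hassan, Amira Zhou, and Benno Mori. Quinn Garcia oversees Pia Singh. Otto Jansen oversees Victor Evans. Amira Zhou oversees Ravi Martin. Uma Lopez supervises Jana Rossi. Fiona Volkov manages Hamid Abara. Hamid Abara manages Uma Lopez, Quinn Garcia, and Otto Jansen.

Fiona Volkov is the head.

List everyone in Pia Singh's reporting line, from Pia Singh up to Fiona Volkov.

Pia Singh -> Quinn Garcia -> Hamid Abara -> Fiona Volkov

Pia Singh reports to Quinn Garcia. Quinn Garcia reports to Hamid Abara. Hamid Abara reports to Fiona Volkov. Fiona Volkov is at the top.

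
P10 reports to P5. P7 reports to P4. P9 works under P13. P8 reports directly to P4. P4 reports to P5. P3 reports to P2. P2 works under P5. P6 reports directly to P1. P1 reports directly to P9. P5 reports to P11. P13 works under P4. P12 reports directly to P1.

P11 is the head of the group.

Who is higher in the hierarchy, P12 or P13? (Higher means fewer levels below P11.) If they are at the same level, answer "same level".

P12 is 6 levels below P11; P13 is 3. P13 is higher.

P13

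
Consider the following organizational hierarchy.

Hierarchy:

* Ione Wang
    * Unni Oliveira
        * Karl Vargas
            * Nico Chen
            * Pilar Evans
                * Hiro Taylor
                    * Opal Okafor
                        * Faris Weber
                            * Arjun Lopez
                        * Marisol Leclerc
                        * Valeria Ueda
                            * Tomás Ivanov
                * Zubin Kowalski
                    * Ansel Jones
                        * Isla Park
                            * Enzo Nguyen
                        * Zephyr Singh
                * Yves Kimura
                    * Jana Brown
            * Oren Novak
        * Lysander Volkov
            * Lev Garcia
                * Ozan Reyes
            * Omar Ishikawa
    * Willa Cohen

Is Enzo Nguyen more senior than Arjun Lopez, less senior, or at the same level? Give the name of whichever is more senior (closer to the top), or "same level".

same level

Both Enzo Nguyen and Arjun Lopez are 7 levels below Ione Wang.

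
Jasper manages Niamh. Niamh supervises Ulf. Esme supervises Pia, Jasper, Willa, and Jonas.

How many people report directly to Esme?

4

Esme directly manages Pia, Jasper, Willa, Jonas. That is 4 direct reports.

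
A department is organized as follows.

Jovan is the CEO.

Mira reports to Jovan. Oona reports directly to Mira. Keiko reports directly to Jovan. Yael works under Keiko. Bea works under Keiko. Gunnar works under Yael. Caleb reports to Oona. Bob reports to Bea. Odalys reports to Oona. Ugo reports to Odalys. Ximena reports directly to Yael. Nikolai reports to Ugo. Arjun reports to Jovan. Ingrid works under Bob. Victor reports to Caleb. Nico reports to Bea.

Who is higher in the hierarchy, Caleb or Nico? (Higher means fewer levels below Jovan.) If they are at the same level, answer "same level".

same level

Both Caleb and Nico are 3 levels below Jovan.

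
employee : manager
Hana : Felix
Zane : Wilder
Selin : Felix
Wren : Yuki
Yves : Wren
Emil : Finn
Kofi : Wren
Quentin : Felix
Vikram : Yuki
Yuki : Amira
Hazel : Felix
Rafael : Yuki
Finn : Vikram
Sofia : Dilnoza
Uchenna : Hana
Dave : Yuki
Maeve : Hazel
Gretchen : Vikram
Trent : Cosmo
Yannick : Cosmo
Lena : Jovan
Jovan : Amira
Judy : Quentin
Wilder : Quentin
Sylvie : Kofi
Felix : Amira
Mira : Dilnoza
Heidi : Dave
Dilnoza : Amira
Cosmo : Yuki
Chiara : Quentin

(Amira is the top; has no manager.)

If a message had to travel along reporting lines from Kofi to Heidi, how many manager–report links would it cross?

Kofi is 2 levels below Yuki, and Heidi is 2 levels below Yuki (their lowest common manager). The shortest path runs up from Kofi to Yuki and back down to Heidi: 2 + 2 = 4 links.

4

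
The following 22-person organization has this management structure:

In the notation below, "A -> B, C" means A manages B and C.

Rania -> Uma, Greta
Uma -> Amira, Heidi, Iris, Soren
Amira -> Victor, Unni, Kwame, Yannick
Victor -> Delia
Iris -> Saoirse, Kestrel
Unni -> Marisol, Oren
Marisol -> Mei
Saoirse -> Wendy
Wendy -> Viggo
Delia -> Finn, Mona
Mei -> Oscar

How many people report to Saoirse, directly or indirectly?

2

Saoirse directly manages Wendy. Under Wendy: Viggo (1). That's 2 in total.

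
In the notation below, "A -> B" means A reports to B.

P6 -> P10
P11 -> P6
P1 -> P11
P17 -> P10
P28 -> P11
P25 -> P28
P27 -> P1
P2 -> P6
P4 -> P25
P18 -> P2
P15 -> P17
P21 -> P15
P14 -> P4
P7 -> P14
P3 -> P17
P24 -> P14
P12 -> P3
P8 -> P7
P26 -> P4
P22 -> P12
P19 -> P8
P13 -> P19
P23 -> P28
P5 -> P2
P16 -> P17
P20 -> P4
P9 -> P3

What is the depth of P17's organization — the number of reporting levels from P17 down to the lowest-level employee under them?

The longest chain under P17 runs P17 → P3 → P12 → P22, which is 3 levels below P17.

3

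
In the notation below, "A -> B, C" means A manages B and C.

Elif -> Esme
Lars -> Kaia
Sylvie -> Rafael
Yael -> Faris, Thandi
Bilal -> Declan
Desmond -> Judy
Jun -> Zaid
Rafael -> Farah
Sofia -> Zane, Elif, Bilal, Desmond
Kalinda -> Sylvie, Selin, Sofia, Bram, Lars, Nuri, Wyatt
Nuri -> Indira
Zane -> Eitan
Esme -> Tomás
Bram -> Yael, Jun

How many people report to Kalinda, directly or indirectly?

Kalinda directly manages Sylvie, Selin, Sofia, Bram, Lars, Nuri, Wyatt. Under Sylvie: Rafael, Farah (2). Selin has no reports. Under Sofia: Desmond, Judy, Bilal, Declan, Elif, Esme, Tomás, Zane, Eitan (9). Under Bram: Jun, Zaid, Yael, Thandi, Faris (5). Under Lars: Kaia (1). Under Nuri: Indira (1). Wyatt has no reports. So Kalinda's organization is 7 direct reports plus everyone under them: 3 + 1 + 10 + 6 + 2 + 2 + 1 = 25.

25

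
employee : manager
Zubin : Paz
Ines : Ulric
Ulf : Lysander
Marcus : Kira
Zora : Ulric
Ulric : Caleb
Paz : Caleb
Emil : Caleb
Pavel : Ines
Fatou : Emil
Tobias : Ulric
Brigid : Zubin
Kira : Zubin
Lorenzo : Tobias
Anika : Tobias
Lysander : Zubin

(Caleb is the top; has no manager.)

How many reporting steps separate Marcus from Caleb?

4

Chain from Marcus up to Caleb: Marcus → Kira → Zubin → Paz → Caleb. That is 4 steps up, so Marcus is 4 levels below Caleb.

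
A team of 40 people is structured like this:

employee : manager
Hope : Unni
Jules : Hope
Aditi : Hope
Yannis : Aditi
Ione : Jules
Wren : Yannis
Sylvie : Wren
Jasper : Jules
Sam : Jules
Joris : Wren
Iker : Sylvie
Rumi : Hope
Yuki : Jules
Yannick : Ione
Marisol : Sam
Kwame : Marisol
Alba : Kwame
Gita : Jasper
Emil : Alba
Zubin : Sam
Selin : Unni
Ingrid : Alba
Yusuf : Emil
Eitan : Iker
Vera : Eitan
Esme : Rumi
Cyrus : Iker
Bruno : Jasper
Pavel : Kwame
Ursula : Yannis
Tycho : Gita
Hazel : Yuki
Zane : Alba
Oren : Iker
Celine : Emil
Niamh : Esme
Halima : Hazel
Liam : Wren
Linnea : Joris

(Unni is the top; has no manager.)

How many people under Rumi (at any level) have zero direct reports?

The only person in Rumi's organization with no one reporting to them is Niamh. That is 1.

1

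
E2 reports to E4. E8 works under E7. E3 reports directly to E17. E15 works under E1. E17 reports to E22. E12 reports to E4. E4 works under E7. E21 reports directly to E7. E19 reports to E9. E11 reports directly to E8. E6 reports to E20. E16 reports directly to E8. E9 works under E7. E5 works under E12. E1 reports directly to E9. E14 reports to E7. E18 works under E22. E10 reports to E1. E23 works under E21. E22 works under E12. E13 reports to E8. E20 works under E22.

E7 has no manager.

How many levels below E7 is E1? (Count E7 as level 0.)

Chain from E1 up to E7: E1 → E9 → E7. That is 2 steps up, so E1 is 2 levels below E7.

2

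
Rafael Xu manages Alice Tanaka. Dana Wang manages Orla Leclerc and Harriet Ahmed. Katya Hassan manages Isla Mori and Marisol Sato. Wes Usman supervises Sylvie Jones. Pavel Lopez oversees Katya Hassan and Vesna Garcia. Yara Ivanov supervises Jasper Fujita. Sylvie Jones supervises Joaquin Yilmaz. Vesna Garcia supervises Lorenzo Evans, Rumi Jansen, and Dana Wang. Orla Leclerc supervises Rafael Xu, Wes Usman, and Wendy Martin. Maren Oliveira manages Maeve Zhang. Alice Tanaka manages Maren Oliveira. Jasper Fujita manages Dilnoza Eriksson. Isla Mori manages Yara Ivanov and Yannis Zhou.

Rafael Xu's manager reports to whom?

Dana Wang

Rafael Xu reports to Orla Leclerc, and Orla Leclerc reports to Dana Wang. So Rafael Xu's skip-level manager is Dana Wang.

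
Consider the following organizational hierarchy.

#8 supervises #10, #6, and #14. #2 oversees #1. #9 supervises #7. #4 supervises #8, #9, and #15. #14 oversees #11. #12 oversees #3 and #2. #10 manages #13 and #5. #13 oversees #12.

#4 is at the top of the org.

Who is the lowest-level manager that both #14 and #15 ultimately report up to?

#4

#14's chain of managers is #8, #4. #15's chain of managers is #4. The first manager that appears in both chains is #4.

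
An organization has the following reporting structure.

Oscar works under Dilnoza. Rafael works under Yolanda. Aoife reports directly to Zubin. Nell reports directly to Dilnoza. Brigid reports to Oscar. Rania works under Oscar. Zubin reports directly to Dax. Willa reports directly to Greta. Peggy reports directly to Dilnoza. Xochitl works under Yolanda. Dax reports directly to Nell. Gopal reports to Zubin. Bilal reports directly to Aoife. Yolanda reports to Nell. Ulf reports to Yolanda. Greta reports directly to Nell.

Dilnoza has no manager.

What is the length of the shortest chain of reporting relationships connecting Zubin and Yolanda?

3

Zubin is 2 levels below Nell, and Yolanda is 1 level below Nell (their lowest common manager). The shortest path runs up from Zubin to Nell and back down to Yolanda: 2 + 1 = 3 links.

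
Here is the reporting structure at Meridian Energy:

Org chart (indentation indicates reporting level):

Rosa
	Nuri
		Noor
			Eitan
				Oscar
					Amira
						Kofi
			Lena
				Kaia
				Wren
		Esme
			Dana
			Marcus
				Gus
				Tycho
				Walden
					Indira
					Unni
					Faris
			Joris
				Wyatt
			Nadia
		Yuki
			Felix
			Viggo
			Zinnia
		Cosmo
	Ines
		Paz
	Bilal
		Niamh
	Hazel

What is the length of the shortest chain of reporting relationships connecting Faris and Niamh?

Faris is 5 levels below Rosa, and Niamh is 2 levels below Rosa (their lowest common manager). The shortest path runs up from Faris to Rosa and back down to Niamh: 5 + 2 = 7 links.

7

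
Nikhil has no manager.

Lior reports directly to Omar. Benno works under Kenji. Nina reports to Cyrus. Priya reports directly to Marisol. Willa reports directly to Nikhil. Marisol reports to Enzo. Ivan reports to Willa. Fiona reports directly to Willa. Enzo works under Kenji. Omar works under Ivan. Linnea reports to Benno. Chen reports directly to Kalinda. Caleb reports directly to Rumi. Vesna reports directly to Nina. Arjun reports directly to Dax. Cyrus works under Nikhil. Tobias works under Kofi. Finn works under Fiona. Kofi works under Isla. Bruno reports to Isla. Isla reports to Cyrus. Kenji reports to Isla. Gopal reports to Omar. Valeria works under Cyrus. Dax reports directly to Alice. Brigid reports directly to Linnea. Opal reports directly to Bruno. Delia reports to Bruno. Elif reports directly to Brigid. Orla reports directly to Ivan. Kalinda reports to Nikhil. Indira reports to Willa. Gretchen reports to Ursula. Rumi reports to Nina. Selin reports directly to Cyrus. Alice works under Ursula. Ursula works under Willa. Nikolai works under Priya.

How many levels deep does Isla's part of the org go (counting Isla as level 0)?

The longest chain under Isla runs Isla → Kenji → Enzo → Marisol → Priya → Nikolai, which is 5 levels below Isla.

5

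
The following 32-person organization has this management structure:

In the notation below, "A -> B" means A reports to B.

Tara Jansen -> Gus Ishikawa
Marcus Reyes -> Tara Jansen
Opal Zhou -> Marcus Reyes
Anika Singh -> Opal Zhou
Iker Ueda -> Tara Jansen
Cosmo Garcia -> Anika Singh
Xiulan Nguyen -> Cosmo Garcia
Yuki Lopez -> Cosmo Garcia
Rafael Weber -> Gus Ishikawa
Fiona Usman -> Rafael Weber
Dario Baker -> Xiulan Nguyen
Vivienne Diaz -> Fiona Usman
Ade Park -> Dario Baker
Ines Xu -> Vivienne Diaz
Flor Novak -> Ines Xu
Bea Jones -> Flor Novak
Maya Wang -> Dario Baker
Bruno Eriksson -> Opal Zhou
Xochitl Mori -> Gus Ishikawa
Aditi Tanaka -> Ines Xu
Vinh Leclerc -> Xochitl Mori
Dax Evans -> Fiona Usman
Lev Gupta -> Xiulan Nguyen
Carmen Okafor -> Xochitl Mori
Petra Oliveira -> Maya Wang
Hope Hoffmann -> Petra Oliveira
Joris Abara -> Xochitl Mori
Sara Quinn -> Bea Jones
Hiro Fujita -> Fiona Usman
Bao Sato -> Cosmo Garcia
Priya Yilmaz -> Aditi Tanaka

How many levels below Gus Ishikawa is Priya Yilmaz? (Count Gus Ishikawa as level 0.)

6

Chain from Priya Yilmaz up to Gus Ishikawa: Priya Yilmaz → Aditi Tanaka → Ines Xu → Vivienne Diaz → Fiona Usman → Rafael Weber → Gus Ishikawa. That is 6 steps up, so Priya Yilmaz is 6 levels below Gus Ishikawa.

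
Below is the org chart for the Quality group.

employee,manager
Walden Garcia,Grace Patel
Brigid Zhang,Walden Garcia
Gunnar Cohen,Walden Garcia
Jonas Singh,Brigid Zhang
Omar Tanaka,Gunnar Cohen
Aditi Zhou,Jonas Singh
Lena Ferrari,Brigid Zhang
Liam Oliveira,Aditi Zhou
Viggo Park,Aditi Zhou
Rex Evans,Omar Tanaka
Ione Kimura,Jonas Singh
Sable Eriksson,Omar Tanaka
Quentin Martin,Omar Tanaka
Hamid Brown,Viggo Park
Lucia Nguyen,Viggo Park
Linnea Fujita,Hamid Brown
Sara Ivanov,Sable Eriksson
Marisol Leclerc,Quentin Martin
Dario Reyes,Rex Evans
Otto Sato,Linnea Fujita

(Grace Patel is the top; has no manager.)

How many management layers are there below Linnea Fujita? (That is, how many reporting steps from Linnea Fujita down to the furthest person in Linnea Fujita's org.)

The longest chain under Linnea Fujita runs Linnea Fujita → Otto Sato, which is 1 level below Linnea Fujita.

1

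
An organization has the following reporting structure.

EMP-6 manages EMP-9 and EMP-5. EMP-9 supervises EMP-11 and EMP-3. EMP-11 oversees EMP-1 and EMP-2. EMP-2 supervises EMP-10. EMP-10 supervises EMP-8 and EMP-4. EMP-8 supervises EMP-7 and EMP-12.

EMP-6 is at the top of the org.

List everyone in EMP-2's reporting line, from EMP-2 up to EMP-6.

EMP-2 reports to EMP-11. EMP-11 reports to EMP-9. EMP-9 reports to EMP-6. EMP-6 is at the top.

EMP-2 -> EMP-11 -> EMP-9 -> EMP-6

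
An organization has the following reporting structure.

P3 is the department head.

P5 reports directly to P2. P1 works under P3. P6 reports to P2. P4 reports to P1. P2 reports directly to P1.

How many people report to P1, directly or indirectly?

4

P1 directly manages P2, P4. Under P2: P6, P5 (2). P4 has no reports. So P1's organization is 2 direct reports plus everyone under them: 3 + 1 = 4.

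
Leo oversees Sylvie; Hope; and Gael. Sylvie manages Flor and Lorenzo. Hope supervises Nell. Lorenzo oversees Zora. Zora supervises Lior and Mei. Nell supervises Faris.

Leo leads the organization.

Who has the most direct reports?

Leo

Direct-report counts: Leo has 3; Hope has 1; Nell has 1; Sylvie has 2; Lorenzo has 1; Zora has 2. The largest is 3, held by Leo.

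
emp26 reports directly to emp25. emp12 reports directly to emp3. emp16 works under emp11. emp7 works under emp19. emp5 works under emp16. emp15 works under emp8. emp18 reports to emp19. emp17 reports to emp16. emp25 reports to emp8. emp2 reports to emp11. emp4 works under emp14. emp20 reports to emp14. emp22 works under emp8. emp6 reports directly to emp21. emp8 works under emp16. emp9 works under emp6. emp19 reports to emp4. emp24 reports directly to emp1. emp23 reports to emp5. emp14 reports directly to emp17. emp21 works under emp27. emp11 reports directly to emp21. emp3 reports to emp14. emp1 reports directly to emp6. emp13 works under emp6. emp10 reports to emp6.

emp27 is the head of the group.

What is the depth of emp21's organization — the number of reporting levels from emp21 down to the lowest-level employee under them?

7

The longest chain under emp21 runs emp21 → emp11 → emp16 → emp17 → emp14 → emp4 → emp19 → emp7, which is 7 levels below emp21.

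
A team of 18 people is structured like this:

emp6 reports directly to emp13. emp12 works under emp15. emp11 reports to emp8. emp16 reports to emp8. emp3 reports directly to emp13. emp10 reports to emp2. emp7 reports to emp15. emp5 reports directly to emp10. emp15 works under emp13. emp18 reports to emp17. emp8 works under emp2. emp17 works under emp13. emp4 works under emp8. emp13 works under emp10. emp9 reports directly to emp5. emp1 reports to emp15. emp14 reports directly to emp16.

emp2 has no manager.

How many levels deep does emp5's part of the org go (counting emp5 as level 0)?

The longest chain under emp5 runs emp5 → emp9, which is 1 level below emp5.

1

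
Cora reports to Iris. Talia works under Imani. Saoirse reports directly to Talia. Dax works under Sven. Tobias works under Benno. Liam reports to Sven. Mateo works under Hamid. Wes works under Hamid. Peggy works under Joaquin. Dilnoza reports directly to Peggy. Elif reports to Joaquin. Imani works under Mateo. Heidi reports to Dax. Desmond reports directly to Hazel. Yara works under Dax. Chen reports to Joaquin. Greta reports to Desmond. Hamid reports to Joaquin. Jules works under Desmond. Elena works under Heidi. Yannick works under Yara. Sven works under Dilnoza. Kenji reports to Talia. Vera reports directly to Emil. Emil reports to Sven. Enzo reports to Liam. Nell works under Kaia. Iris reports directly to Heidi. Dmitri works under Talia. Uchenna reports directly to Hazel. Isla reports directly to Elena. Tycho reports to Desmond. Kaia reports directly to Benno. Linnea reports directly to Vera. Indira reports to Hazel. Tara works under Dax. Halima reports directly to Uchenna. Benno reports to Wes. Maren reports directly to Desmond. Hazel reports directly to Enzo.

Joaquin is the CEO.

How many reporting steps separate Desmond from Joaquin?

7

Chain from Desmond up to Joaquin: Desmond → Hazel → Enzo → Liam → Sven → Dilnoza → Peggy → Joaquin. That is 7 steps up, so Desmond is 7 levels below Joaquin.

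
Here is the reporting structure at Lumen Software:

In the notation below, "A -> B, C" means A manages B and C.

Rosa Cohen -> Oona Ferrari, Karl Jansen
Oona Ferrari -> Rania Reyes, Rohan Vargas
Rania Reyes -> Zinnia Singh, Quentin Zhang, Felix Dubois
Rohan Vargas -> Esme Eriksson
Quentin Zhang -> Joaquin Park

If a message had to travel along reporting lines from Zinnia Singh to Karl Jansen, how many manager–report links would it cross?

Zinnia Singh is 3 levels below Rosa Cohen, and Karl Jansen is 1 level below Rosa Cohen (their lowest common manager). The shortest path runs up from Zinnia Singh to Rosa Cohen and back down to Karl Jansen: 3 + 1 = 4 links.

4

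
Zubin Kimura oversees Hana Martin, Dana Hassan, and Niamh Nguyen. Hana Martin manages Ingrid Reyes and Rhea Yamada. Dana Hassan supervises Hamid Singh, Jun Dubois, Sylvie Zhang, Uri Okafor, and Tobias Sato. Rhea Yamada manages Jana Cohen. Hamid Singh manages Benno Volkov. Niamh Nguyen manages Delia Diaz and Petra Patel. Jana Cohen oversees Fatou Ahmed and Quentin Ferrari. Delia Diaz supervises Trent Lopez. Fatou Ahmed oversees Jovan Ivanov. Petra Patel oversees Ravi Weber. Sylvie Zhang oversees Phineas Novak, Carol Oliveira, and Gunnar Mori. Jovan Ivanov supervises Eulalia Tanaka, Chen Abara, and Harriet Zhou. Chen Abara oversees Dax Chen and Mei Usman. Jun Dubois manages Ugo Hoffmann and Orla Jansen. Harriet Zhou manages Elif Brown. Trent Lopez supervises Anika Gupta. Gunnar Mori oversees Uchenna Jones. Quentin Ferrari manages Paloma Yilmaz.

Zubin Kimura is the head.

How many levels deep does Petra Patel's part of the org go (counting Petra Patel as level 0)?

The longest chain under Petra Patel runs Petra Patel → Ravi Weber, which is 1 level below Petra Patel.

1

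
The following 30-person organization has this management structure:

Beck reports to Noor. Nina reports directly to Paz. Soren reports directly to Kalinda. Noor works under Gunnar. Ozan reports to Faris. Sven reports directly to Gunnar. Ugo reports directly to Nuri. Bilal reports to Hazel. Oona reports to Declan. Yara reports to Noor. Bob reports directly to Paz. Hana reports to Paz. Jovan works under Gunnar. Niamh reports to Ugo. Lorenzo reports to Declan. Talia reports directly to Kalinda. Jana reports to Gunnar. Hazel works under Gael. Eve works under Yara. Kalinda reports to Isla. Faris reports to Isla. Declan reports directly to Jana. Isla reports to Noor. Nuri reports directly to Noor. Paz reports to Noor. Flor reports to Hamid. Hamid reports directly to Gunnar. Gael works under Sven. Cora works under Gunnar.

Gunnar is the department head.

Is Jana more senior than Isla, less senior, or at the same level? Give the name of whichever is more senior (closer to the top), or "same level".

Jana

Jana is 1 level below Gunnar; Isla is 2. Jana is higher.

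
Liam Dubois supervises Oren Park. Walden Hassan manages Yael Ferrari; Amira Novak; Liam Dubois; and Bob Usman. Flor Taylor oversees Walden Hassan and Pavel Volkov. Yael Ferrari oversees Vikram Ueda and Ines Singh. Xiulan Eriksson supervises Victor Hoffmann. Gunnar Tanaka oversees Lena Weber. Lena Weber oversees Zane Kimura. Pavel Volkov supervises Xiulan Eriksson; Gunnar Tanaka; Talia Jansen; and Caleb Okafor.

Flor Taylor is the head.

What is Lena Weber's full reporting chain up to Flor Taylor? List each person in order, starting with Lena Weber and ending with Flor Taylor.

Lena Weber -> Gunnar Tanaka -> Pavel Volkov -> Flor Taylor

Lena Weber reports to Gunnar Tanaka. Gunnar Tanaka reports to Pavel Volkov. Pavel Volkov reports to Flor Taylor. Flor Taylor is at the top.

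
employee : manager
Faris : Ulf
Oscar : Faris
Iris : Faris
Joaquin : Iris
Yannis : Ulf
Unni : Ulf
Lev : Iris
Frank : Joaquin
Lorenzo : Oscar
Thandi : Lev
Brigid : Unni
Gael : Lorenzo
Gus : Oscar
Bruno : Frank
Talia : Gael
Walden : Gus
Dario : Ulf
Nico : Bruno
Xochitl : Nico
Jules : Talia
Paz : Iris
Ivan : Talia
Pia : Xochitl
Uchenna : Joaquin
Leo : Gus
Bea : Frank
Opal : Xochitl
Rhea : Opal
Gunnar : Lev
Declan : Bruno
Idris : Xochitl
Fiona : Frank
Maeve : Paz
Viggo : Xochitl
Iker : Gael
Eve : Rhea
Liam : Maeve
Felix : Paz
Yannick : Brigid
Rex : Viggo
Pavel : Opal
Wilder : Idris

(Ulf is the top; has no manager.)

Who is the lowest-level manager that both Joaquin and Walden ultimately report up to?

Joaquin's chain of managers is Iris, Faris, Ulf. Walden's chain of managers is Gus, Oscar, Faris, Ulf. The first manager that appears in both chains is Faris.

Faris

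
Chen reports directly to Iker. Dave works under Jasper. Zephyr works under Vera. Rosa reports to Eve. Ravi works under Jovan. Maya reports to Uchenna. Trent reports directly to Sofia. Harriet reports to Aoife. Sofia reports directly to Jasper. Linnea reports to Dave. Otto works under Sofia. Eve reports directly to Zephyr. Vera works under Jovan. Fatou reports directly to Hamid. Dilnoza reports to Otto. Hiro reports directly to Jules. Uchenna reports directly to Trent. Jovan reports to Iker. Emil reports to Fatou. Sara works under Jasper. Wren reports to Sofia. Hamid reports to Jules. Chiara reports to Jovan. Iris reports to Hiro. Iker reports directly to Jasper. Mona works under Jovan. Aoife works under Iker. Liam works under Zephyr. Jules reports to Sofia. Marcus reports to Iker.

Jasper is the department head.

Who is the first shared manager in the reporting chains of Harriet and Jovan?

Iker

Harriet's chain of managers is Aoife, Iker, Jasper. Jovan's chain of managers is Iker, Jasper. The first manager that appears in both chains is Iker.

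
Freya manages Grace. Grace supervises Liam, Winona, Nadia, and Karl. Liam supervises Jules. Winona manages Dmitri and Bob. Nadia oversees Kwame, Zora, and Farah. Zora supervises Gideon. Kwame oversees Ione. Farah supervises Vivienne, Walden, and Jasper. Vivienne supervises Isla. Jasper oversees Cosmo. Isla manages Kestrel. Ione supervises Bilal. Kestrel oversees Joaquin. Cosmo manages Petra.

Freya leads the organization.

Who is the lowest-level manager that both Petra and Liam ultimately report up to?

Petra's chain of managers is Cosmo, Jasper, Farah, Nadia, Grace, Freya. Liam's chain of managers is Grace, Freya. The first manager that appears in both chains is Grace.

Grace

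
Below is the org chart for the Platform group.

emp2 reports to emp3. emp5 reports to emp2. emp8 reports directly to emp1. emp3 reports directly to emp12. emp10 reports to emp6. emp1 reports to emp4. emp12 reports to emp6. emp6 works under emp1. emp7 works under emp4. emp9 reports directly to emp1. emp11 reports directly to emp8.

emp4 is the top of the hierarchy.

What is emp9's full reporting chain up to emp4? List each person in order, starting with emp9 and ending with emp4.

emp9 -> emp1 -> emp4

emp9 reports to emp1. emp1 reports to emp4. emp4 is at the top.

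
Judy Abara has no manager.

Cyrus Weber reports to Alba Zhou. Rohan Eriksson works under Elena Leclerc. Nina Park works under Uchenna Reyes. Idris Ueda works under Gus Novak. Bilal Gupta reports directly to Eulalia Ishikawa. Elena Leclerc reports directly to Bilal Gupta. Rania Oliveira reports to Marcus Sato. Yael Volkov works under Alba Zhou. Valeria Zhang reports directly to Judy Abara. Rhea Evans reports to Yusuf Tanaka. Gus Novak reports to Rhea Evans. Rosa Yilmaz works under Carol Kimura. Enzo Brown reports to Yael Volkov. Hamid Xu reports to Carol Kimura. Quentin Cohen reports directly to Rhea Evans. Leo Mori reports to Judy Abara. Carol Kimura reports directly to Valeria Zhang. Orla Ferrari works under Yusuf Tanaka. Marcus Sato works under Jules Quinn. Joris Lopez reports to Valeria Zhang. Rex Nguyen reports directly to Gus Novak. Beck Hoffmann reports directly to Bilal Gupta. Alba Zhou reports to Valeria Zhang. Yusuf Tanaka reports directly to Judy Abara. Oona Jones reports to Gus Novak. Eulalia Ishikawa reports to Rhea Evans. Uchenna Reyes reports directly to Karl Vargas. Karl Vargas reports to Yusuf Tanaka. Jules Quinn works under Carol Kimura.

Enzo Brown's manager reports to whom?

Alba Zhou

Enzo Brown reports to Yael Volkov, and Yael Volkov reports to Alba Zhou. So Enzo Brown's skip-level manager is Alba Zhou.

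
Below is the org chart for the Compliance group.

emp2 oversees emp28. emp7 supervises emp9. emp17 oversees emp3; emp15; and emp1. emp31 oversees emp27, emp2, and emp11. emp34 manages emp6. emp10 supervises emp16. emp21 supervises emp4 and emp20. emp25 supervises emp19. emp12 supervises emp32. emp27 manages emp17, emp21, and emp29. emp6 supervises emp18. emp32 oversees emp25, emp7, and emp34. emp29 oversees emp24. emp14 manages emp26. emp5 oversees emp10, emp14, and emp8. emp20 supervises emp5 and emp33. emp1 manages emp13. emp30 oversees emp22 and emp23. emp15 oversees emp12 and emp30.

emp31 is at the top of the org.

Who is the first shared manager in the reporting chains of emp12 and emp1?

emp12's chain of managers is emp15, emp17, emp27, emp31. emp1's chain of managers is emp17, emp27, emp31. The first manager that appears in both chains is emp17.

emp17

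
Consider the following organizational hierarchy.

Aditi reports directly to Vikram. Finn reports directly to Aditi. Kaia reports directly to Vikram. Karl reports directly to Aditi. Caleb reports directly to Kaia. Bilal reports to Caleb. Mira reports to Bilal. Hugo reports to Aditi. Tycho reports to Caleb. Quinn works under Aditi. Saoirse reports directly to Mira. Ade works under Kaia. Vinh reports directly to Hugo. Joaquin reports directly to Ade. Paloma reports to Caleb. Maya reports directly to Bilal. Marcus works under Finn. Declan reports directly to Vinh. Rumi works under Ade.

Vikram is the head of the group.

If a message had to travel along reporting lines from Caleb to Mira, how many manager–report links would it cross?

Mira is in Caleb's organization: the chain from Mira up to Caleb is Mira → Bilal → Caleb, which is 2 links.

2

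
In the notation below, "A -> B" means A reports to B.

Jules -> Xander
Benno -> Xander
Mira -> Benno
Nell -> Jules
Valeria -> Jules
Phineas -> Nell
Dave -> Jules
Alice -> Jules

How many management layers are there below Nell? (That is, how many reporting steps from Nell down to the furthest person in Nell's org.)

The longest chain under Nell runs Nell → Phineas, which is 1 level below Nell.

1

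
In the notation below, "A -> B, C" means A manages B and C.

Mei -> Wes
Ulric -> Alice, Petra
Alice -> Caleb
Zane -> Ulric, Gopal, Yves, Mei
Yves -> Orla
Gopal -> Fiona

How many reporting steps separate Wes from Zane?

2

Chain from Wes up to Zane: Wes → Mei → Zane. That is 2 steps up, so Wes is 2 levels below Zane.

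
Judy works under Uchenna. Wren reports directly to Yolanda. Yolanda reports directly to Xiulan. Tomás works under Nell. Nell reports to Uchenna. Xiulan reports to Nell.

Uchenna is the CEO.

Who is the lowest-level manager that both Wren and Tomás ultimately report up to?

Nell

Wren's chain of managers is Yolanda, Xiulan, Nell, Uchenna. Tomás's chain of managers is Nell, Uchenna. The first manager that appears in both chains is Nell.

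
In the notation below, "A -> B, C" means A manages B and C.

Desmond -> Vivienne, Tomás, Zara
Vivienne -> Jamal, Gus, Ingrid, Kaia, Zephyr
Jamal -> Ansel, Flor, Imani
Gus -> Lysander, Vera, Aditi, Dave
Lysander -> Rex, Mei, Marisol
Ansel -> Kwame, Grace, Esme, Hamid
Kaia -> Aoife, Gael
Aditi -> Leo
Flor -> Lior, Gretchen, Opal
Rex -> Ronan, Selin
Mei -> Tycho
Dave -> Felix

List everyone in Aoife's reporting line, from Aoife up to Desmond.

Aoife -> Kaia -> Vivienne -> Desmond

Aoife reports to Kaia. Kaia reports to Vivienne. Vivienne reports to Desmond. Desmond is at the top.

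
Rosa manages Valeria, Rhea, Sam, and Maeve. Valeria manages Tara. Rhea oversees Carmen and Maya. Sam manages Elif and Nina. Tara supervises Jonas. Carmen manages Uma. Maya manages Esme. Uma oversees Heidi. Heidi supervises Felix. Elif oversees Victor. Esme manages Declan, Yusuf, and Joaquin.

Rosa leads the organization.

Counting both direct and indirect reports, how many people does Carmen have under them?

Carmen directly manages Uma. Under Uma: Heidi, Felix (2). That's 3 in total.

3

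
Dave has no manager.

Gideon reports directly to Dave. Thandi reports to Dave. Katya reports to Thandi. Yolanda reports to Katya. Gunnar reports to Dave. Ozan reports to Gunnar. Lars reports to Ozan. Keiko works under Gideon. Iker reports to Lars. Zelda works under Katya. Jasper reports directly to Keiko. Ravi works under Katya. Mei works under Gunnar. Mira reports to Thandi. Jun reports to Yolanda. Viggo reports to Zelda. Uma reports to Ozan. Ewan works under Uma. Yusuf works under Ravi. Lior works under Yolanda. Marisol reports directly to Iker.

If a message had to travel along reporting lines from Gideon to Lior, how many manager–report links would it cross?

5

Gideon is 1 level below Dave, and Lior is 4 levels below Dave (their lowest common manager). The shortest path runs up from Gideon to Dave and back down to Lior: 1 + 4 = 5 links.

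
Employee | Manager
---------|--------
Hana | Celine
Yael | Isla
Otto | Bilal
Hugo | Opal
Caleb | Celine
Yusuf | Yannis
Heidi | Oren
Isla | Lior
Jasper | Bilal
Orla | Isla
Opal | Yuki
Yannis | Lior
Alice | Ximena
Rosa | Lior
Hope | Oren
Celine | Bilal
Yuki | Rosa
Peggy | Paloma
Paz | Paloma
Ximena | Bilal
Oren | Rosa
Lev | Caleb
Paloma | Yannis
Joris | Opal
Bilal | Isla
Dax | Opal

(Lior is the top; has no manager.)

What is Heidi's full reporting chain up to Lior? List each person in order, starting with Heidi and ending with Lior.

Heidi -> Oren -> Rosa -> Lior

Heidi reports to Oren. Oren reports to Rosa. Rosa reports to Lior. Lior is at the top.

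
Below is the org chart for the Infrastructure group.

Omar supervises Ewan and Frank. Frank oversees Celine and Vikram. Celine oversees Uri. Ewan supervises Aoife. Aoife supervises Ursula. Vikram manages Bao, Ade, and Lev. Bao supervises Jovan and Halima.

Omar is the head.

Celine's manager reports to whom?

Celine reports to Frank, and Frank reports to Omar. So Celine's skip-level manager is Omar.

Omar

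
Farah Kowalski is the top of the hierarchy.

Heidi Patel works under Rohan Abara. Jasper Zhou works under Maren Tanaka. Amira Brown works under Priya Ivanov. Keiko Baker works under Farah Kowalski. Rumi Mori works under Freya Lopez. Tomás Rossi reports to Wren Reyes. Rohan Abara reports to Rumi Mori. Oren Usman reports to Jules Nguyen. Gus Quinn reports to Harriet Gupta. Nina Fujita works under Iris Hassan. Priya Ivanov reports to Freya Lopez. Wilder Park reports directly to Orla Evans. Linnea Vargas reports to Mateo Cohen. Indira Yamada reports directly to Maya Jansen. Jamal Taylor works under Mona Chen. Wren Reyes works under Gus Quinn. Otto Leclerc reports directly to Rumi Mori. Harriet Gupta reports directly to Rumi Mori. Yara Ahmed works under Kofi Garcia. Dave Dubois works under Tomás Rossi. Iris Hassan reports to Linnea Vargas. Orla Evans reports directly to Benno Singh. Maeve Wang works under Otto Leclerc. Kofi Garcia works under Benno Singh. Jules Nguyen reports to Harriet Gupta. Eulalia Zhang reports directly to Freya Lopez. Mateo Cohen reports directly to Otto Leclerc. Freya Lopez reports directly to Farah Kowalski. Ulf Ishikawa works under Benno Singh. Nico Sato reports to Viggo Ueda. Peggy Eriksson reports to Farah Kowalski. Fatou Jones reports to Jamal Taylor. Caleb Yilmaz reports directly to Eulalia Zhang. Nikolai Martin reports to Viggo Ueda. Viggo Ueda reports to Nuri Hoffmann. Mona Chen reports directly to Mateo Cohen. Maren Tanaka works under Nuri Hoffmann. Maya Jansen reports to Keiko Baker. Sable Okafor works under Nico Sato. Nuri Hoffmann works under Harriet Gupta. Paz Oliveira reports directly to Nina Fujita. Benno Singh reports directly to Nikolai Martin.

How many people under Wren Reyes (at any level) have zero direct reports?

The only person in Wren Reyes's organization with no one reporting to them is Dave Dubois. That is 1.

1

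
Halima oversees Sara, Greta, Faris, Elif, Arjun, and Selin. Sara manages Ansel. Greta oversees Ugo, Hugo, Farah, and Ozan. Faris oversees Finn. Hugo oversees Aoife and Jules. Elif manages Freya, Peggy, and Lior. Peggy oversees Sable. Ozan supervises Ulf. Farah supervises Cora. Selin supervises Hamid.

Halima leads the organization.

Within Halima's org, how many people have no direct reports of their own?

12

The people in Halima's organization with no one reporting to them are Hamid, Arjun, Lior, Freya, Sable, Finn, Ugo, Cora, Ulf, Jules, Aoife, Ansel. That is 12.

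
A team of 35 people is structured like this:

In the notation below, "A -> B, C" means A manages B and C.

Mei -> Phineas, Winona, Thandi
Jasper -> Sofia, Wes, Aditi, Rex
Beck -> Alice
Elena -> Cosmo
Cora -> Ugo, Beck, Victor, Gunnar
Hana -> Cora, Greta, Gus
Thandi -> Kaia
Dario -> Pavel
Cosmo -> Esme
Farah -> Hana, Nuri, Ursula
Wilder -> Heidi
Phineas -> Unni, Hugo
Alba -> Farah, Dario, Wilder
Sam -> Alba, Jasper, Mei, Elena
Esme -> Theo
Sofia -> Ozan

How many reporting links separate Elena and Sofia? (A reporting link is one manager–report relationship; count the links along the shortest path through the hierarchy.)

Elena is 1 level below Sam, and Sofia is 2 levels below Sam (their lowest common manager). The shortest path runs up from Elena to Sam and back down to Sofia: 1 + 2 = 3 links.

3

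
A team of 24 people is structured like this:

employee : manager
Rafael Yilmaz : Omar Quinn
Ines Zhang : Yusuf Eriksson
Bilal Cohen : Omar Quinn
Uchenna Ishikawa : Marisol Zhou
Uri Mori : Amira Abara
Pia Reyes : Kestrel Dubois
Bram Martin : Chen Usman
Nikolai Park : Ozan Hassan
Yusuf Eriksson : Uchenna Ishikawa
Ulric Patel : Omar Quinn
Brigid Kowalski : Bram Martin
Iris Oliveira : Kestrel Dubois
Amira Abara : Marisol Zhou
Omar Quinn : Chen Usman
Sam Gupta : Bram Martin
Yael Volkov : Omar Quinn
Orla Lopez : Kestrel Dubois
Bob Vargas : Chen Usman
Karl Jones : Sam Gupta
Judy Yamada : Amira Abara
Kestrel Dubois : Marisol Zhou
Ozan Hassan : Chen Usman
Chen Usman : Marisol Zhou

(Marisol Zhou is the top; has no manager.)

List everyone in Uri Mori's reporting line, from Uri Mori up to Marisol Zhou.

Uri Mori -> Amira Abara -> Marisol Zhou

Uri Mori reports to Amira Abara. Amira Abara reports to Marisol Zhou. Marisol Zhou is at the top.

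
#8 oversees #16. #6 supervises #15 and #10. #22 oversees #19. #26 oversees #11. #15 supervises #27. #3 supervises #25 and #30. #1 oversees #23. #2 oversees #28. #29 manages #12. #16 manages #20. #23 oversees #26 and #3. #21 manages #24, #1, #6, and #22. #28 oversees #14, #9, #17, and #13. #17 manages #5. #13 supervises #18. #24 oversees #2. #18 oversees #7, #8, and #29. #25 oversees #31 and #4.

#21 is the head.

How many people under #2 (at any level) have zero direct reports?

6

The people in #2's organization with no one reporting to them are #9, #14, #7, #20, #12, #5. That is 6.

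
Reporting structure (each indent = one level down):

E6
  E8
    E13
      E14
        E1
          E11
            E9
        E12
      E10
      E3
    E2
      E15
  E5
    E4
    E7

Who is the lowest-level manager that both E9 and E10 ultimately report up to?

E9's chain of managers is E11, E1, E14, E13, E8, E6. E10's chain of managers is E13, E8, E6. The first manager that appears in both chains is E13.

E13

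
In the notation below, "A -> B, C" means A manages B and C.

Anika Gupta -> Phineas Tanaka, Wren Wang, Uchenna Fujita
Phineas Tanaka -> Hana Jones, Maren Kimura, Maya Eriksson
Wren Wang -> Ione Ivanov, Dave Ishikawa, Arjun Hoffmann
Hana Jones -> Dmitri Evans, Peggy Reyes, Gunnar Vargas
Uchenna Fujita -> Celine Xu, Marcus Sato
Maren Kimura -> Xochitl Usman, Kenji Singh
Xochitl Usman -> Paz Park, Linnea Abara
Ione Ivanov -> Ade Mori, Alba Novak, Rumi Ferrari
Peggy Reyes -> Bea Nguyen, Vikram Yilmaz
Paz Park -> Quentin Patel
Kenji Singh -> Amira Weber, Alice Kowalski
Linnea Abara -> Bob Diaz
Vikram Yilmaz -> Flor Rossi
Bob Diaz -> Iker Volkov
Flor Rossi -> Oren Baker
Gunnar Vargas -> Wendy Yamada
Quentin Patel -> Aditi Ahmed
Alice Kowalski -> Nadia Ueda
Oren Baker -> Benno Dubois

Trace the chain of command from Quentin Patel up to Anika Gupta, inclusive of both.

Quentin Patel reports to Paz Park. Paz Park reports to Xochitl Usman. Xochitl Usman reports to Maren Kimura. Maren Kimura reports to Phineas Tanaka. Phineas Tanaka reports to Anika Gupta. Anika Gupta is at the top.

Quentin Patel -> Paz Park -> Xochitl Usman -> Maren Kimura -> Phineas Tanaka -> Anika Gupta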